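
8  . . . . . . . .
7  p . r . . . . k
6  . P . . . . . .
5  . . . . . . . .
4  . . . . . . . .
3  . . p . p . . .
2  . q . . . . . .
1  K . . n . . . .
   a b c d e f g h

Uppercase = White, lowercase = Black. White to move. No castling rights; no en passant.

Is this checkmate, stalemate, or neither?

White to move; white king on a1.
In check: yes, from the black queen on b2.
King squares — b1: attacked by Qb2; a2: attacked by Qb2; b2: attacked by Nd1.
Legal moves for White: none.
In check with no legal moves → checkmate.

checkmate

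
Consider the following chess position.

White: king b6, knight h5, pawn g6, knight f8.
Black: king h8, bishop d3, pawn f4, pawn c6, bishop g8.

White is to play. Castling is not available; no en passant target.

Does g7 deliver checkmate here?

After g7: black king on h8; in check: yes, from the white pawn on g7.
King squares — g7: attacked by Nh5; h7: attacked by Nf8; g8: own bishop.
Black has no legal moves → checkmate.

yes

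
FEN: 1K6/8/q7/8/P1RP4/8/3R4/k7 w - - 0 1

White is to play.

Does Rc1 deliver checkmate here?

After Rc1: black king on a1; in check: yes, from the white rook on c1.
King squares — b1: attacked by Rc1; a2: attacked by Rd2; b2: attacked by Rd2.
Black has no legal moves → checkmate.

yes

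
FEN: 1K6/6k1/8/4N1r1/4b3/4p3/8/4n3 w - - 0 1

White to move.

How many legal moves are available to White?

11

White to move; king on b8.
In check: no.
Legal moves: Kc8, Kc7, Ka7, Nf7, Nd7, Ng6, Nc6, Ng4, Nc4, Nf3, Nd3.
Count: 11.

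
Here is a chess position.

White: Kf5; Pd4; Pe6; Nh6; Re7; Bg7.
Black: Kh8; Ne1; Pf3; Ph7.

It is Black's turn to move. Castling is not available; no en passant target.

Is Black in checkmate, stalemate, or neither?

checkmate

Black to move; black king on h8.
In check: yes, from the white bishop on g7.
King squares — g7: attacked by Re7; h7: own pawn; g8: attacked by Nh6.
Legal moves for Black: none.
In check with no legal moves → checkmate.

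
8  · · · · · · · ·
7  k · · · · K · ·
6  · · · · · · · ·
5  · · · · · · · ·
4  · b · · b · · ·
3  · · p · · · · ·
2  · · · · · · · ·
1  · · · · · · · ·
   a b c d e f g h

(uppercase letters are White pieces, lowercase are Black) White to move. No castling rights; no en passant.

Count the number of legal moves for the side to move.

5

White to move; king on f7.
In check: no.
Legal moves: Kg8, Ke8, Kg7, Kf6, Ke6.
Count: 5.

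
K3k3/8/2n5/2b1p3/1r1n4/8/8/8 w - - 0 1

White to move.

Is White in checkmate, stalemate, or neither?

stalemate

White to move; white king on a8.
In check: no.
King squares — a7: attacked by Bc5; b7: attacked by Rb4; b8: attacked by Rb4.
Legal moves for White: none.
Not in check and no legal moves → stalemate.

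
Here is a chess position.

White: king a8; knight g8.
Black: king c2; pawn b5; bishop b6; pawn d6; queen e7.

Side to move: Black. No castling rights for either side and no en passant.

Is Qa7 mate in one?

After Qa7: white king on a8; in check: yes, from the black queen on a7.
King squares — a7: attacked by Bb6; b7: attacked by Qa7; b8: attacked by Qa7.
White has no legal moves → checkmate.

yes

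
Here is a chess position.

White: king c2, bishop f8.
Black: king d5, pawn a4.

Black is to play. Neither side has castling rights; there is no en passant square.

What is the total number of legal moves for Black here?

7

Black to move; king on d5.
In check: no.
Legal moves: Ke6, Kc6, Ke5, Ke4, Kd4, Kc4, a3.
Count: 7.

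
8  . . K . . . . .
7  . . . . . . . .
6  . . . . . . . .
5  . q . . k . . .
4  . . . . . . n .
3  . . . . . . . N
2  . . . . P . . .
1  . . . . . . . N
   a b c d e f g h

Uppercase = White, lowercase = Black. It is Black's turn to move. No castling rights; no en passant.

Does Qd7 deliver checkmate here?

no

After Qd7: white king on c8; in check: yes, from the black queen on d7.
White has 2 legal replies: Kb8, Kxd7.
In check but a legal move exists → not checkmate.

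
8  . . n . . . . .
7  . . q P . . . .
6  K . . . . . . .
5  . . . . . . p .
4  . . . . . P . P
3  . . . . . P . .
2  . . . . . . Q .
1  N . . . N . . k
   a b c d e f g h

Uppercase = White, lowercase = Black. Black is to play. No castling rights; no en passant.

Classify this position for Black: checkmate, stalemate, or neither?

Black to move; black king on h1.
In check: yes, from the white queen on g2.
King squares — g1: attacked by Qg2; g2: attacked by Ne1; h2: attacked by Qg2.
Legal moves for Black: none.
In check with no legal moves → checkmate.

checkmate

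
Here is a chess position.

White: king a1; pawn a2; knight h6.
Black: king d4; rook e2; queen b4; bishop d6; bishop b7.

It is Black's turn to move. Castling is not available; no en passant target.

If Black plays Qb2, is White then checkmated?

After Qb2: white king on a1; in check: yes, from the black queen on b2.
King squares — b1: attacked by Qb2; a2: own pawn; b2: attacked by Re2.
White has no legal moves → checkmate.

yes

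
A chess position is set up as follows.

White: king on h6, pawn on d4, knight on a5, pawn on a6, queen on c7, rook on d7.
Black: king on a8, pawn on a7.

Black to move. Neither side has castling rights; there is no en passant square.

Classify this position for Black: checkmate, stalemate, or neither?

stalemate

Black to move; black king on a8.
In check: no.
King squares — a7: own pawn; b7: attacked by Na5; b8: attacked by Qc7.
Legal moves for Black: none.
Not in check and no legal moves → stalemate.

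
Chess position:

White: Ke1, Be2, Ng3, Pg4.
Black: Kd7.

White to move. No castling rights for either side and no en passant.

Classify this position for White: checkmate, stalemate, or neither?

White to move; white king on e1.
In check: no.
Legal moves for White: Nh5, Nf5, Ne4, Nh1, Nf1, Ba6, Bb5+, Bc4, Bf3, Bd3, Bf1, Bd1, Kf2, Kd2, Kf1, Kd1, g5.
White has 17 legal moves and is not in check → neither.

neither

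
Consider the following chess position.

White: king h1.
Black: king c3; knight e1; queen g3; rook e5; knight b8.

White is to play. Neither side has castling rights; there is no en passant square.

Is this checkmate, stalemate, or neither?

White to move; white king on h1.
In check: no.
King squares — g1: attacked by Qg3; g2: attacked by Ne1; h2: attacked by Qg3.
Legal moves for White: none.
Not in check and no legal moves → stalemate.

stalemate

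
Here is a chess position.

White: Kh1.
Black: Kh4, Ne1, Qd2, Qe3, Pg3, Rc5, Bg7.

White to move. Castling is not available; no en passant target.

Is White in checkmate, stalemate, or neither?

stalemate

White to move; white king on h1.
In check: no.
King squares — g1: attacked by Qe3; g2: attacked by Ne1; h2: attacked by Qd2.
Legal moves for White: none.
Not in check and no legal moves → stalemate.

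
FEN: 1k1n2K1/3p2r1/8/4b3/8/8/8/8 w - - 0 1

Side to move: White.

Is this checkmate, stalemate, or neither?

White to move; white king on g8.
In check: yes, from the black rook on g7.
King squares — f7: attacked by Rg7; g7: attacked by Be5; h7: attacked by Rg7; f8: available; h8: available.
Legal moves for White: Kh8, Kf8.
White is in check but has 2 legal moves → neither.

neither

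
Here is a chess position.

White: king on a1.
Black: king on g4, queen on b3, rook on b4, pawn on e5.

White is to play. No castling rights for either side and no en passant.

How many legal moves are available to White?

0

White to move; king on a1.
In check: no.
Legal moves: none.
Count: 0.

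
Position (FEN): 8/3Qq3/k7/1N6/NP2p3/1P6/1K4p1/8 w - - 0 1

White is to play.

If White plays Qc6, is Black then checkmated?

After Qc6: black king on a6; in check: yes, from the white queen on c6.
King squares — a5: attacked by Pb4; b5: attacked by Qc6; b6: attacked by Na4; a7: attacked by Nb5; b7: attacked by Qc6.
Black has no legal moves → checkmate.

yes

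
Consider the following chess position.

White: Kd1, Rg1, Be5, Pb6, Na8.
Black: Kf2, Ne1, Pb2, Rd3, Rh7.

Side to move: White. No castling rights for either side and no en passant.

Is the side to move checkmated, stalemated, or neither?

White to move; white king on d1.
In check: yes, from the black rook on d3.
King squares — c1: attacked by Pb2; e1: attacked by Kf2; c2: attacked by Ne1; d2: attacked by Rd3; e2: attacked by Kf2.
Legal moves for White: none.
In check with no legal moves → checkmate.

checkmate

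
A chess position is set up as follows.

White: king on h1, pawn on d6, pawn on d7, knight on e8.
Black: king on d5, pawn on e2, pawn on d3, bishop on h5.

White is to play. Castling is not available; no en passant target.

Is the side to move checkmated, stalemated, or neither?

neither

White to move; white king on h1.
In check: no.
Legal moves for White: Ng7, Nc7+, Nf6+, Kh2, Kg2, Kg1, d8=Q, d8=R, d8=B, d8=N.
White has 10 legal moves and is not in check → neither.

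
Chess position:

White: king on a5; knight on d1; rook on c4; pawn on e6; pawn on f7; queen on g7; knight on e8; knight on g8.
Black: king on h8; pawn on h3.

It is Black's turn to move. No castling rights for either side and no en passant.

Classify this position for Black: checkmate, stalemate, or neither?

checkmate

Black to move; black king on h8.
In check: yes, from the white queen on g7.
King squares — g7: attacked by Ne8; h7: attacked by Qg7; g8: attacked by Pf7.
Legal moves for Black: none.
In check with no legal moves → checkmate.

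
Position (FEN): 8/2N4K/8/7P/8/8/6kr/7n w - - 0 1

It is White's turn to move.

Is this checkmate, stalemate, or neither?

White to move; white king on h7.
In check: no.
Legal moves for White: Kh8, Kg8, Kg7, Kh6, Kg6, Ne8, Na8, Ne6, Na6, Nd5, Nb5, h6.
White has 12 legal moves and is not in check → neither.

neither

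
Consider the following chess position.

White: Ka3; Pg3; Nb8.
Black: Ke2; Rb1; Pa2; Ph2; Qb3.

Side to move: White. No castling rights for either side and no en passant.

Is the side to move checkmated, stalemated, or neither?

White to move; white king on a3.
In check: yes, from the black queen on b3.
King squares — a2: attacked by Qb3; b2: attacked by Rb1; b3: attacked by Rb1; a4: attacked by Qb3; b4: attacked by Qb3.
Legal moves for White: none.
In check with no legal moves → checkmate.

checkmate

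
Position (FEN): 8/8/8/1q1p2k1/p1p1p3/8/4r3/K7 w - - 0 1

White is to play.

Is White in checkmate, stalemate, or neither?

stalemate

White to move; white king on a1.
In check: no.
King squares — b1: attacked by Qb5; a2: attacked by Re2; b2: attacked by Re2.
Legal moves for White: none.
Not in check and no legal moves → stalemate.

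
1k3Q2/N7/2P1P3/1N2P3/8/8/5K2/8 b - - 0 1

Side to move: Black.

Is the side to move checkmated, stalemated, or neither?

Black to move; black king on b8.
In check: yes, from the white queen on f8.
King squares — a7: attacked by Nb5; b7: attacked by Pc6; c7: attacked by Nb5; a8: attacked by Qf8; c8: attacked by Na7.
Legal moves for Black: none.
In check with no legal moves → checkmate.

checkmate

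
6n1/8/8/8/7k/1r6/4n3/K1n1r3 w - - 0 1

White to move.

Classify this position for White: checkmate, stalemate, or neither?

stalemate

White to move; white king on a1.
In check: no.
King squares — b1: attacked by Rb3; a2: attacked by Nc1; b2: attacked by Rb3.
Legal moves for White: none.
Not in check and no legal moves → stalemate.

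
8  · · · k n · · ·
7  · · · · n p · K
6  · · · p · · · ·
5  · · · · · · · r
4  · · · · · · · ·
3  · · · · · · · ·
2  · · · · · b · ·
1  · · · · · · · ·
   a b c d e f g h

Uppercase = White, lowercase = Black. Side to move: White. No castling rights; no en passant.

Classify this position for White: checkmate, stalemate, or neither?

checkmate

White to move; white king on h7.
In check: yes, from the black rook on h5.
King squares — g6: attacked by Ne7; h6: attacked by Rh5; g7: attacked by Ne8; g8: attacked by Ne7; h8: attacked by Rh5.
Legal moves for White: none.
In check with no legal moves → checkmate.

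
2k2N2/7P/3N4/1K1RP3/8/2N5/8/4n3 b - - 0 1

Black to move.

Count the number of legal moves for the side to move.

Black to move; king on c8.
In check: yes, from the white knight on d6.
Legal moves: Kd8, Kb8, Kc7.
Count: 3.

3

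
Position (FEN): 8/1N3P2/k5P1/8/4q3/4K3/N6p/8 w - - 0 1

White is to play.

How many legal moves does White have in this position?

3

White to move; king on e3.
In check: yes, from the black queen on e4.
Legal moves: Kxe4, Kf2, Kd2.
Count: 3.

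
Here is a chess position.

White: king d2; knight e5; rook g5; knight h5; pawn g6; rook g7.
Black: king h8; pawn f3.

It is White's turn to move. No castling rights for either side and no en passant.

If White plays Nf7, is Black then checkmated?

After Nf7: black king on h8; in check: yes, from the white knight on f7.
King squares — g7: attacked by Nh5; h7: attacked by Pg6; g8: attacked by Rg7.
Black has no legal moves → checkmate.

yes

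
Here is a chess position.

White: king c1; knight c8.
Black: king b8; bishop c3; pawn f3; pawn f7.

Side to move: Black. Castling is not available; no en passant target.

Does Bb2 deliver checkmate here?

After Bb2: white king on c1; in check: yes, from the black bishop on b2.
White has 5 legal replies: Kd2, Kc2, Kxb2, Kd1, Kb1.
In check but a legal move exists → not checkmate.

no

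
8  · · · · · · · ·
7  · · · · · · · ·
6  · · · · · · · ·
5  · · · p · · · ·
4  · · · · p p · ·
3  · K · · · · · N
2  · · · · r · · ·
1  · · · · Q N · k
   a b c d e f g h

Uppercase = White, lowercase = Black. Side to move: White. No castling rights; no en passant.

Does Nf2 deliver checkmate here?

no

After Nf2: black king on h1; in check: yes, from the white knight on f2.
Black has 3 legal replies: Kg2, Kg1, Rxf2.
In check but a legal move exists → not checkmate.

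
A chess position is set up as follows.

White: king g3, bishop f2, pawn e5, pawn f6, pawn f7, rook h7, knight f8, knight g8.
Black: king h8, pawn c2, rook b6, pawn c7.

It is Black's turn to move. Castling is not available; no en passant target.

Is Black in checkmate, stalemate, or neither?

checkmate

Black to move; black king on h8.
In check: yes, from the white rook on h7.
King squares — g7: attacked by Pf6; h7: attacked by Nf8; g8: attacked by Pf7.
Legal moves for Black: none.
In check with no legal moves → checkmate.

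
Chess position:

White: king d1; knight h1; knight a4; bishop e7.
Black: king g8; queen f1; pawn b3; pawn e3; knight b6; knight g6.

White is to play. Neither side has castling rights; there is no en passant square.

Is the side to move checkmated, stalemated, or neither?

White to move; white king on d1.
In check: yes, from the black queen on f1.
King squares — c1: attacked by Qf1; e1: attacked by Qf1; c2: attacked by Pb3; d2: attacked by Pe3; e2: attacked by Qf1.
Legal moves for White: none.
In check with no legal moves → checkmate.

checkmate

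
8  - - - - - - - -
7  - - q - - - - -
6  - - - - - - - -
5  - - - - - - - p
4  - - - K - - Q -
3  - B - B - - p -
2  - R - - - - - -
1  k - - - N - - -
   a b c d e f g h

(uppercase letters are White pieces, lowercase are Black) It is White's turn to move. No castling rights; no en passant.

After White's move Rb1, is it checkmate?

After Rb1: black king on a1; in check: yes, from the white rook on b1.
King squares — b1: attacked by Bd3; a2: attacked by Bb3; b2: attacked by Rb1.
Black has no legal moves → checkmate.

yes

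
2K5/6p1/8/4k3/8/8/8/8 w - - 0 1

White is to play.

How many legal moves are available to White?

White to move; king on c8.
In check: no.
Legal moves: Kd8, Kb8, Kd7, Kc7, Kb7.
Count: 5.

5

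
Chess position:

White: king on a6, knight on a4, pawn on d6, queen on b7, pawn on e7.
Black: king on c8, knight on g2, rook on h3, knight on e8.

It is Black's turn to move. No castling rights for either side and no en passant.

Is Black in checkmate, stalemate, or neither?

checkmate

Black to move; black king on c8.
In check: yes, from the white queen on b7.
King squares — b7: attacked by Ka6; c7: attacked by Pd6; d7: attacked by Qb7; b8: attacked by Qb7; d8: attacked by Pe7.
Legal moves for Black: none.
In check with no legal moves → checkmate.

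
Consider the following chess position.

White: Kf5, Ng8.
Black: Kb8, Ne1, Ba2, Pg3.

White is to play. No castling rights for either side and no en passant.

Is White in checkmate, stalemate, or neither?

White to move; white king on f5.
In check: no.
Legal moves for White: Ne7, Nh6, Nf6, Kg6, Kf6, Kg5, Ke5, Kg4, Kf4, Ke4.
White has 10 legal moves and is not in check → neither.

neither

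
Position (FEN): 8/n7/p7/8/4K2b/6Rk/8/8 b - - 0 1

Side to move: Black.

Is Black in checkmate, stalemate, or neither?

neither

Black to move; black king on h3.
In check: yes, from the white rook on g3.
King squares — g2: attacked by Rg3; h2: available; g3: available; g4: attacked by Rg3; h4: own bishop.
Legal moves for Black: Kxg3, Kh2, Bxg3.
Black is in check but has 3 legal moves → neither.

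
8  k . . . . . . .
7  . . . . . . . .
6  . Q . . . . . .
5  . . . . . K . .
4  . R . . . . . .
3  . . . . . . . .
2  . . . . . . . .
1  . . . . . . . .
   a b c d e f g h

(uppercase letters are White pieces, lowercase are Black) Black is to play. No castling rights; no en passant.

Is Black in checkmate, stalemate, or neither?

stalemate

Black to move; black king on a8.
In check: no.
King squares — a7: attacked by Qb6; b7: attacked by Qb6; b8: attacked by Qb6.
Legal moves for Black: none.
Not in check and no legal moves → stalemate.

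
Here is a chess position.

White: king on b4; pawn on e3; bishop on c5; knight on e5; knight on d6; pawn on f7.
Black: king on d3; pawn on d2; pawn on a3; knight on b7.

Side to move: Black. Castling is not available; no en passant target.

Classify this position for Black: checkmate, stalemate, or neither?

Black to move; black king on d3.
In check: yes, from the white knight on e5.
Legal moves for Black: Ke2, Kc2.
Black is in check but has 2 legal moves → neither.

neither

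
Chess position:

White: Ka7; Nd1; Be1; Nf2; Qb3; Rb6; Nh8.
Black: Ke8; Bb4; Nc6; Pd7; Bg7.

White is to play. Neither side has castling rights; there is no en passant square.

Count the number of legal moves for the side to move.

White to move; king on a7.
In check: yes, from the black knight on c6.
Legal moves: Ka8, Kb7, Ka6, Rxc6.
Count: 4.

4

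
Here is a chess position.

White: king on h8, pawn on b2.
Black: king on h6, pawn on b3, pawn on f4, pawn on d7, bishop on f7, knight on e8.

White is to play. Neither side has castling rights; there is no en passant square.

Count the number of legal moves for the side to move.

0

White to move; king on h8.
In check: no.
Legal moves: none.
Count: 0.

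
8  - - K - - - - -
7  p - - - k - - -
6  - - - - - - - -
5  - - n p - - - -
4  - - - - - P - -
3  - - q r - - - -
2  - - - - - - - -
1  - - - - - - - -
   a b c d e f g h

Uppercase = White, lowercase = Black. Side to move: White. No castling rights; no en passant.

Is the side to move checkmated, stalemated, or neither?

neither

White to move; white king on c8.
In check: no.
Legal moves for White: Kb8, Kc7, f5.
White has 3 legal moves and is not in check → neither.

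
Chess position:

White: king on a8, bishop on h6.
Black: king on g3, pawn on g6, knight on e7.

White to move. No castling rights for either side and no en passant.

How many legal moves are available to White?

White to move; king on a8.
In check: no.
Legal moves: Kb8, Kb7, Ka7, Bf8, Bg7, Bg5, Bf4+, Be3, Bd2, Bc1.
Count: 10.

10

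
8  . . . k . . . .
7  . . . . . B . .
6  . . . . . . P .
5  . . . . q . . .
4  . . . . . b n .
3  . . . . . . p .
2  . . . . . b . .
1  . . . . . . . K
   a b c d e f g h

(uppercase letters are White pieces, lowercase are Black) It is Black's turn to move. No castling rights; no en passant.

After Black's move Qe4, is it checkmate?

yes

After Qe4: white king on h1; in check: yes, from the black queen on e4.
King squares — g1: attacked by Bf2; g2: attacked by Qe4; h2: attacked by Pg3.
White has no legal moves → checkmate.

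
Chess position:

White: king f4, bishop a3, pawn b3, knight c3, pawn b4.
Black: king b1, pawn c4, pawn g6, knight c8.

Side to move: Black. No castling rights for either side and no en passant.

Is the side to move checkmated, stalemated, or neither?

Black to move; black king on b1.
In check: yes, from the white knight on c3.
Legal moves for Black: Kc2, Ka1.
Black is in check but has 2 legal moves → neither.

neither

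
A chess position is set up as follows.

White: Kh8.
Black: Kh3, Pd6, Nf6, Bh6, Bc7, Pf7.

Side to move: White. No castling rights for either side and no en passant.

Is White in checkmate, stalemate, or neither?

stalemate

White to move; white king on h8.
In check: no.
King squares — g7: attacked by Bh6; h7: attacked by Nf6; g8: attacked by Nf6.
Legal moves for White: none.
Not in check and no legal moves → stalemate.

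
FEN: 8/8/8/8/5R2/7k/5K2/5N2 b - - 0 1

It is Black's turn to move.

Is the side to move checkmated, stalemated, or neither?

stalemate

Black to move; black king on h3.
In check: no.
King squares — g2: attacked by Kf2; h2: attacked by Nf1; g3: attacked by Nf1; g4: attacked by Rf4; h4: attacked by Rf4.
Legal moves for Black: none.
Not in check and no legal moves → stalemate.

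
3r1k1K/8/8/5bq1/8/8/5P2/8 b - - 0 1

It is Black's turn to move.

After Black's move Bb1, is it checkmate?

After Bb1: white king on h8; in check: no.
White is not in check, so this cannot be checkmate.

no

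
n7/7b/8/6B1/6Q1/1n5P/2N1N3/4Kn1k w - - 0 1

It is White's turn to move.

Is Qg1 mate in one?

After Qg1: black king on h1; in check: yes, from the white queen on g1.
King squares — g1: attacked by Ne2; g2: attacked by Qg1; h2: attacked by Qg1.
Black has no legal moves → checkmate.

yes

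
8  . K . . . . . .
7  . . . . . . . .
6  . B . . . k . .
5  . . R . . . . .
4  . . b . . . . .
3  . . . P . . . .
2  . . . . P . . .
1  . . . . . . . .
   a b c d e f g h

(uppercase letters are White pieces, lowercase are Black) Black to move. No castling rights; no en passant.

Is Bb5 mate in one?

no

After Bb5: white king on b8; in check: no.
White is not in check, so this cannot be checkmate.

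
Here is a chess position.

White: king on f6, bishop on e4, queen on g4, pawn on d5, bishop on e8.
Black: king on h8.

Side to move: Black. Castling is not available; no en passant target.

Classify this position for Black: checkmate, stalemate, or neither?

stalemate

Black to move; black king on h8.
In check: no.
King squares — g7: attacked by Qg4; h7: attacked by Be4; g8: attacked by Qg4.
Legal moves for Black: none.
Not in check and no legal moves → stalemate.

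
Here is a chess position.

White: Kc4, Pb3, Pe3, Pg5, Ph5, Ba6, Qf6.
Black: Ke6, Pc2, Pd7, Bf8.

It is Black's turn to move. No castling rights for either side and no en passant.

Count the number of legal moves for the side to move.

Black to move; king on e6.
In check: yes, from the white queen on f6.
Legal moves: none.
Count: 0.

0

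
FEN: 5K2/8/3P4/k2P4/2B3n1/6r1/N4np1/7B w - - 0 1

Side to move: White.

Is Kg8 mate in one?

no

After Kg8: black king on a5; in check: no.
Black is not in check, so this cannot be checkmate.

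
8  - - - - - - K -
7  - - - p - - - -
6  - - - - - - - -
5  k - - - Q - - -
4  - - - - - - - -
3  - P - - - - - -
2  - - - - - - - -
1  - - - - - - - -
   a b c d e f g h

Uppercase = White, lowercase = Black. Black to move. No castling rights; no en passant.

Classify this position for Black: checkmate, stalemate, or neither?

neither

Black to move; black king on a5.
In check: yes, from the white queen on e5.
King squares — a4: attacked by Pb3; b4: available; b5: attacked by Qe5; a6: available; b6: available.
Legal moves for Black: Kb6, Ka6, Kb4, d5.
Black is in check but has 4 legal moves → neither.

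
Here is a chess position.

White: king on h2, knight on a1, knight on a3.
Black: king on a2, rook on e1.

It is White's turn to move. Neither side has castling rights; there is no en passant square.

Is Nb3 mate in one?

After Nb3: black king on a2; in check: no.
Black is not in check, so this cannot be checkmate.

no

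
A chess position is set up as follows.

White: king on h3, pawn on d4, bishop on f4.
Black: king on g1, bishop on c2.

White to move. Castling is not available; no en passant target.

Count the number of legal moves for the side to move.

15

White to move; king on h3.
In check: no.
Legal moves: Bb8, Bc7, Bh6, Bd6, Bg5, Be5, Bg3, Be3+, Bh2+, Bd2, Bc1, Kh4, Kg4, Kg3, d5.
Count: 15.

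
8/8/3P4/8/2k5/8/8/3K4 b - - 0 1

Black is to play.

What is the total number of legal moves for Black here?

8

Black to move; king on c4.
In check: no.
Legal moves: Kd5, Kc5, Kb5, Kd4, Kb4, Kd3, Kc3, Kb3.
Count: 8.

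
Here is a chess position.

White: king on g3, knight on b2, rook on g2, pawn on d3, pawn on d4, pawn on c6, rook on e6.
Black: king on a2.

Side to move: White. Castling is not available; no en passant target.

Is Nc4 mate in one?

After Nc4: black king on a2; in check: yes, from the white rook on g2.
Black has 3 legal replies: Kb3, Kb1, Ka1.
In check but a legal move exists → not checkmate.

no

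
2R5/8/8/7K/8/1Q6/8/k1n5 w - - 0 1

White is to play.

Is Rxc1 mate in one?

yes

After Rxc1: black king on a1; in check: yes, from the white rook on c1.
King squares — b1: attacked by Rc1; a2: attacked by Qb3; b2: attacked by Qb3.
Black has no legal moves → checkmate.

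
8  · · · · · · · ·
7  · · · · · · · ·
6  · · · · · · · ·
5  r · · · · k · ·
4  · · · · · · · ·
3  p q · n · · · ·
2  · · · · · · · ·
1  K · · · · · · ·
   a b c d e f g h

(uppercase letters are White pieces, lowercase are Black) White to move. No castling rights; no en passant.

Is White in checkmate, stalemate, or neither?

stalemate

White to move; white king on a1.
In check: no.
King squares — b1: attacked by Qb3; a2: attacked by Qb3; b2: attacked by Pa3.
Legal moves for White: none.
Not in check and no legal moves → stalemate.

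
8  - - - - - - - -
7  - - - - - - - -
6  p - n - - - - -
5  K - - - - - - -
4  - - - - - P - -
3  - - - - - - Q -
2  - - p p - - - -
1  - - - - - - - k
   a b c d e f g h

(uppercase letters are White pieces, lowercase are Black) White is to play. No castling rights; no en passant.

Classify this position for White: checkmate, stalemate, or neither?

White to move; white king on a5.
In check: yes, from the black knight on c6.
Legal moves for White: Kb6, Kxa6, Ka4.
White is in check but has 3 legal moves → neither.

neither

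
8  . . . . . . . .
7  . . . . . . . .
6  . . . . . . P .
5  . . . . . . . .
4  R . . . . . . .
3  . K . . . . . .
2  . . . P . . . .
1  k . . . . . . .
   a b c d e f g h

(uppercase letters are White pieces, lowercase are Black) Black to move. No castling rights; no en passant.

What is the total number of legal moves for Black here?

1

Black to move; king on a1.
In check: yes, from the white rook on a4.
Legal moves: Kb1.
Count: 1.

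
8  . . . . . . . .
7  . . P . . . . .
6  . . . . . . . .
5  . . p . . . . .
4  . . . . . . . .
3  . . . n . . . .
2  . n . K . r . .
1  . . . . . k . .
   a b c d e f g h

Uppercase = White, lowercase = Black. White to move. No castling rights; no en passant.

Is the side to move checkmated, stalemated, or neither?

White to move; white king on d2.
In check: yes, from the black rook on f2.
Legal moves for White: Ke3, Kc3.
White is in check but has 2 legal moves → neither.

neither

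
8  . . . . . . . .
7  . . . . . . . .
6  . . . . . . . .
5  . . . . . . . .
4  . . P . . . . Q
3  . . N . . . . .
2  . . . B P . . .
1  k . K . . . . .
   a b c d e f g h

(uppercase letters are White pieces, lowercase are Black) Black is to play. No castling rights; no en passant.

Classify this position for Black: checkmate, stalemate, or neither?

stalemate

Black to move; black king on a1.
In check: no.
King squares — b1: attacked by Kc1; a2: attacked by Nc3; b2: attacked by Kc1.
Legal moves for Black: none.
Not in check and no legal moves → stalemate.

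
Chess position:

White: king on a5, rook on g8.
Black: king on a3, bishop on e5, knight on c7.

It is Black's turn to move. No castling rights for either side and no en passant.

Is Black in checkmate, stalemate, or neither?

Black to move; black king on a3.
In check: no.
Legal moves for Black include: Ne8, Na8, Ne6, Na6, Nd5, Nb5, Bh8, Bg7, Bf6, Bd6, Bf4, Bd4, Bg3, Bc3+, Bh2, Bb2, Ba1, Kb3, ... (list truncated; more exist).
Black has legal moves and is not in check → neither.

neither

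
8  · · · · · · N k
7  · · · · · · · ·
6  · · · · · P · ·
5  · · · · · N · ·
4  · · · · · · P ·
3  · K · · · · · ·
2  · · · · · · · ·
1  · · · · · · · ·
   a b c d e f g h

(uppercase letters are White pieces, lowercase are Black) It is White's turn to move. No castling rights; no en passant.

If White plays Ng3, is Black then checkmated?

After Ng3: black king on h8; in check: no.
Black is not in check, so this cannot be checkmate.

no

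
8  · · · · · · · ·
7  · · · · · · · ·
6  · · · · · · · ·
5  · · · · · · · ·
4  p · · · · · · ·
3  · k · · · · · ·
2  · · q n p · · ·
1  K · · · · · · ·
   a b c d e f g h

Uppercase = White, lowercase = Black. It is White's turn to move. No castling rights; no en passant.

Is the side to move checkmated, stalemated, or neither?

White to move; white king on a1.
In check: no.
King squares — b1: attacked by Qc2; a2: attacked by Qc2; b2: attacked by Qc2.
Legal moves for White: none.
Not in check and no legal moves → stalemate.

stalemate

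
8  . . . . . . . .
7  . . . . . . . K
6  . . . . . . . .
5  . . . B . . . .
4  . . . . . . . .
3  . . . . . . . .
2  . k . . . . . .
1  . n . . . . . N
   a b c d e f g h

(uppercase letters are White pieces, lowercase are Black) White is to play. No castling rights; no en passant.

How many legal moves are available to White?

White to move; king on h7.
In check: no.
Legal moves: Kh8, Kg8, Kg7, Kh6, Kg6, Bg8, Ba8, Bf7, Bb7, Be6, Bc6, Be4, Bc4, Bf3, Bb3, Bg2, Ba2, Ng3, Nf2.
Count: 19.

19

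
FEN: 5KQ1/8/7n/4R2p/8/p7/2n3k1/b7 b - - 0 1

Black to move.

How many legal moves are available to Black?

8

Black to move; king on g2.
In check: yes, from the white queen on g8.
Legal moves: Kh3, Kf3, Kh2, Kf2, Kh1, Kf1, Nxg8, Ng4.
Count: 8.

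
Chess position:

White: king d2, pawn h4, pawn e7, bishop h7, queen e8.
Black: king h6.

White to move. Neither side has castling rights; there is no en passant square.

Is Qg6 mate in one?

yes

After Qg6: black king on h6; in check: yes, from the white queen on g6.
King squares — g5: attacked by Ph4; h5: attacked by Qg6; g6: attacked by Bh7; g7: attacked by Qg6; h7: attacked by Qg6.
Black has no legal moves → checkmate.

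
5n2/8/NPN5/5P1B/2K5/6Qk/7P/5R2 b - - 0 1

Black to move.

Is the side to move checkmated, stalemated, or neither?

Black to move; black king on h3.
In check: yes, from the white queen on g3.
King squares — g2: attacked by Qg3; h2: attacked by Qg3; g3: attacked by Ph2; g4: attacked by Qg3; h4: attacked by Qg3.
Legal moves for Black: none.
In check with no legal moves → checkmate.

checkmate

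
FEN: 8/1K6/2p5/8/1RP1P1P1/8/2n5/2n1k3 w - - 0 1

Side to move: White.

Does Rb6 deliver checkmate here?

After Rb6: black king on e1; in check: no.
Black is not in check, so this cannot be checkmate.

no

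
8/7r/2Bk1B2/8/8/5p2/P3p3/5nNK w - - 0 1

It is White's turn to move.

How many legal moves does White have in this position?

White to move; king on h1.
In check: yes, from the black rook on h7.
Legal moves: Bh4, Nh3.
Count: 2.

2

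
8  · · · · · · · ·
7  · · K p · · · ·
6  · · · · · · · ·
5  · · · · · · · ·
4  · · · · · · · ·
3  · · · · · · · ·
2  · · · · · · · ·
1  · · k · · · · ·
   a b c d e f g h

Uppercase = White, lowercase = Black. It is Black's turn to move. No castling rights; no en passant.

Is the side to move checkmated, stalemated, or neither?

neither

Black to move; black king on c1.
In check: no.
Legal moves for Black: Kd2, Kc2, Kb2, Kd1, Kb1, d6, d5.
Black has 7 legal moves and is not in check → neither.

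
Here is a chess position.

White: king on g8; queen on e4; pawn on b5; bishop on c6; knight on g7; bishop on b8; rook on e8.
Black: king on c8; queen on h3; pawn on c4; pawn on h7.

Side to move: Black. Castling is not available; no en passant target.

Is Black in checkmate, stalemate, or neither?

checkmate

Black to move; black king on c8.
In check: yes, from the white rook on e8.
King squares — b7: attacked by Bc6; c7: attacked by Bb8; d7: attacked by Bc6; b8: attacked by Re8; d8: attacked by Re8.
Legal moves for Black: none.
In check with no legal moves → checkmate.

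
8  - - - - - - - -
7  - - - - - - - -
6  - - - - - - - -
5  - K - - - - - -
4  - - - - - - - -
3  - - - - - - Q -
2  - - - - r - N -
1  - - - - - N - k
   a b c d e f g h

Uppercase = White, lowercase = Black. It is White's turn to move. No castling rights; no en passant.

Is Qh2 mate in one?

yes

After Qh2: black king on h1; in check: yes, from the white queen on h2.
King squares — g1: attacked by Qh2; g2: attacked by Qh2; h2: attacked by Nf1.
Black has no legal moves → checkmate.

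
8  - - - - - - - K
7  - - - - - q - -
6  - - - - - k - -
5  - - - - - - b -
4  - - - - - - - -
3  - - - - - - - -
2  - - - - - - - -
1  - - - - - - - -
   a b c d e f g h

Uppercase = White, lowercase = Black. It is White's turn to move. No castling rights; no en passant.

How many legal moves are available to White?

0

White to move; king on h8.
In check: no.
Legal moves: none.
Count: 0.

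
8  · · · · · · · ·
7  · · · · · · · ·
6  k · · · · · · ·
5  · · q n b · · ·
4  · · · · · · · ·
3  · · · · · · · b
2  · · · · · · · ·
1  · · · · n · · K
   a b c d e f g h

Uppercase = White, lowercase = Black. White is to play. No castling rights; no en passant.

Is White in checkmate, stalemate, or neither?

stalemate

White to move; white king on h1.
In check: no.
King squares — g1: attacked by Qc5; g2: attacked by Ne1; h2: attacked by Be5.
Legal moves for White: none.
Not in check and no legal moves → stalemate.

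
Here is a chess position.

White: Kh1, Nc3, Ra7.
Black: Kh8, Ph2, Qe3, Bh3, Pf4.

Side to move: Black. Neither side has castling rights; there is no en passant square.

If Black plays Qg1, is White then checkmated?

yes

After Qg1: white king on h1; in check: yes, from the black queen on g1.
King squares — g1: attacked by Ph2; g2: attacked by Qg1; h2: attacked by Qg1.
White has no legal moves → checkmate.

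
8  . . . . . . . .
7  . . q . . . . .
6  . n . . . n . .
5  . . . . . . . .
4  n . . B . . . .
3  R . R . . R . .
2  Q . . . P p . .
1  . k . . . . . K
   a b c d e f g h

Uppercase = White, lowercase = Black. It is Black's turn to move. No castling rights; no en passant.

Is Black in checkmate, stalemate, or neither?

checkmate

Black to move; black king on b1.
In check: yes, from the white queen on a2.
King squares — a1: attacked by Qa2; c1: attacked by Rc3; a2: attacked by Ra3; b2: attacked by Qa2; c2: attacked by Qa2.
Legal moves for Black: none.
In check with no legal moves → checkmate.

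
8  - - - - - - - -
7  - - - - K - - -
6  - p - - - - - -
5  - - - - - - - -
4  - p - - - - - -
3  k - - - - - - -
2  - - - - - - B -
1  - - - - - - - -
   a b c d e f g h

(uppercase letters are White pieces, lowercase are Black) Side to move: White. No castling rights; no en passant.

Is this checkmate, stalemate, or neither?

White to move; white king on e7.
In check: no.
Legal moves for White: Kf8, Ke8, Kd8, Kf7, Kd7, Kf6, Ke6, Kd6, Ba8, Bb7, Bc6, Bd5, Be4, Bh3, Bf3, Bh1, Bf1.
White has 17 legal moves and is not in check → neither.

neither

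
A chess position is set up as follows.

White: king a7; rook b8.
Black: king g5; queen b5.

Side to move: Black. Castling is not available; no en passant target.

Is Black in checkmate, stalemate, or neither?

neither

Black to move; black king on g5.
In check: no.
Legal moves for Black include: Kh6, Kg6, Kf6, Kh5, Kf5, Kh4, Kg4, Kf4, Qe8, Qxb8+, Qd7+, Qb7+, Qc6, Qb6+, Qa6+, Qf5, Qe5, Qd5, ... (list truncated; more exist).
Black has legal moves and is not in check → neither.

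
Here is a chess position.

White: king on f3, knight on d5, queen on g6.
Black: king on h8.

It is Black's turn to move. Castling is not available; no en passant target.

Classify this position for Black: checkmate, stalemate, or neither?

Black to move; black king on h8.
In check: no.
King squares — g7: attacked by Qg6; h7: attacked by Qg6; g8: attacked by Qg6.
Legal moves for Black: none.
Not in check and no legal moves → stalemate.

stalemate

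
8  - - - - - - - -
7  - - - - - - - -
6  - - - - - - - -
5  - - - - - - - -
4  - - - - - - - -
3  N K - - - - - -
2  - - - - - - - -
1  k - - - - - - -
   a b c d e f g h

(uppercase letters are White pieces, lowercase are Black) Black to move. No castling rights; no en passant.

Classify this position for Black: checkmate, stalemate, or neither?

stalemate

Black to move; black king on a1.
In check: no.
King squares — b1: attacked by Na3; a2: attacked by Kb3; b2: attacked by Kb3.
Legal moves for Black: none.
Not in check and no legal moves → stalemate.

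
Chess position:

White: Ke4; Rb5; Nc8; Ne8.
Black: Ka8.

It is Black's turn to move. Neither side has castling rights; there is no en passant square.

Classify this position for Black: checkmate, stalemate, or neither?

Black to move; black king on a8.
In check: no.
King squares — a7: attacked by Nc8; b7: attacked by Rb5; b8: attacked by Rb5.
Legal moves for Black: none.
Not in check and no legal moves → stalemate.

stalemate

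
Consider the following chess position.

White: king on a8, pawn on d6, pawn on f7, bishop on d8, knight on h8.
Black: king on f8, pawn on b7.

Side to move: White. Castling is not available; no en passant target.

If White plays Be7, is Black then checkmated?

After Be7: black king on f8; in check: yes, from the white bishop on e7.
Black has 1 legal reply: Kg7.
In check but a legal move exists → not checkmate.

no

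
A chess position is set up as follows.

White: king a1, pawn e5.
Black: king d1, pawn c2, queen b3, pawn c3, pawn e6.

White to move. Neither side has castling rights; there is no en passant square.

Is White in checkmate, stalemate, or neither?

stalemate

White to move; white king on a1.
In check: no.
King squares — b1: attacked by Pc2; a2: attacked by Qb3; b2: attacked by Qb3.
Legal moves for White: none.
Not in check and no legal moves → stalemate.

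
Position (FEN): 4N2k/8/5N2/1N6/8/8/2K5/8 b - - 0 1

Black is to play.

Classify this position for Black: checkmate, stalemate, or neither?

Black to move; black king on h8.
In check: no.
King squares — g7: attacked by Ne8; h7: attacked by Nf6; g8: attacked by Nf6.
Legal moves for Black: none.
Not in check and no legal moves → stalemate.

stalemate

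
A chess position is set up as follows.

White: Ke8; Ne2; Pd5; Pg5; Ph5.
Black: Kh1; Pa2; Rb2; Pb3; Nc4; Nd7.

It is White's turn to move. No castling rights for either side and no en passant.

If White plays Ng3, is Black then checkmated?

After Ng3: black king on h1; in check: yes, from the white knight on g3.
Black has 3 legal replies: Kh2, Kg2, Kg1.
In check but a legal move exists → not checkmate.

no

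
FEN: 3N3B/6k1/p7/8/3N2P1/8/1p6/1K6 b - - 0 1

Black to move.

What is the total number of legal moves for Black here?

6

Black to move; king on g7.
In check: yes, from the white bishop on h8.
Legal moves: Kxh8, Kg8, Kf8, Kh7, Kh6, Kg6.
Count: 6.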